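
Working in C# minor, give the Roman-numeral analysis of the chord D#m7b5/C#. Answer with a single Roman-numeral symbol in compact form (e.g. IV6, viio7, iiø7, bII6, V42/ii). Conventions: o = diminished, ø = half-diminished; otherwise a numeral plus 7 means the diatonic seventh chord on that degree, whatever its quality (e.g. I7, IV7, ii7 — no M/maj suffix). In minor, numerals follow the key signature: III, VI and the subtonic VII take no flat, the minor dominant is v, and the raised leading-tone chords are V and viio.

iiø42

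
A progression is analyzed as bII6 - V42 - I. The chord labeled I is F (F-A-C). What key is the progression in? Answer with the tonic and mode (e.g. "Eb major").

F major

The chord F is a major triad rooted on F; its label is I.
If F is scale degree 1 and the mode makes that degree carry a major triad, the tonic is F and the mode is major.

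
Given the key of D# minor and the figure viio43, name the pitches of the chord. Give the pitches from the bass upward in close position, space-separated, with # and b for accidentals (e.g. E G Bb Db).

In D# minor, the leading-tone chord is built on the raised seventh degree, C##.
That chord is spelled C##-E#-G#-B.
With the 43 figure the chord is in second inversion; from the bass G# upward in close position it reads G#-B-C##-E#.

G# B C## E#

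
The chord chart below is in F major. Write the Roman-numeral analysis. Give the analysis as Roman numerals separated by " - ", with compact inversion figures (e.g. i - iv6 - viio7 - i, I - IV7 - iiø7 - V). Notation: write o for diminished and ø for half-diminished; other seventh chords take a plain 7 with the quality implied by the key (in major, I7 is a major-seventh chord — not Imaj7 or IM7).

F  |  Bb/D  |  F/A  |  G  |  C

F: root F is the tonic; major triad there is I.
Bb/D: root Bb is the subdominant; major triad there is IV6.
F/A: root F is the tonic; major triad there is I6.
G: a major triad on G, the applied dominant of V → V/V.
C: root C is the dominant; major triad there is V.

I - IV6 - I6 - V/V - V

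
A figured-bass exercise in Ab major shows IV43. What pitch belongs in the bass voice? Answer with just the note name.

IV in Ab major has root Db; the chord is Db-F-Ab-C.
The figure 43 means second inversion — the fifth is in the bass.

Ab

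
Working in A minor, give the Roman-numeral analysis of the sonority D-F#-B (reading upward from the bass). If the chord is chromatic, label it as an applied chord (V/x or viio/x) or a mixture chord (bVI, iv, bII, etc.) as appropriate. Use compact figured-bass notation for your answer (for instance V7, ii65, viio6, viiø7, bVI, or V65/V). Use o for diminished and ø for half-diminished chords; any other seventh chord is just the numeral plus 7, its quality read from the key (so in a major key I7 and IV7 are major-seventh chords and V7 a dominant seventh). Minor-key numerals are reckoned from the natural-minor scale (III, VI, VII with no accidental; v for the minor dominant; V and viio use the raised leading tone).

ii6

The pitches B-D-F# form a minor triad rooted on B.
B is the second degree of A minor. This is the minor supertonic, borrowed from the parallel major (the Dorian ii).
With D in the bass the chord is in first inversion, so the figured bass is 6.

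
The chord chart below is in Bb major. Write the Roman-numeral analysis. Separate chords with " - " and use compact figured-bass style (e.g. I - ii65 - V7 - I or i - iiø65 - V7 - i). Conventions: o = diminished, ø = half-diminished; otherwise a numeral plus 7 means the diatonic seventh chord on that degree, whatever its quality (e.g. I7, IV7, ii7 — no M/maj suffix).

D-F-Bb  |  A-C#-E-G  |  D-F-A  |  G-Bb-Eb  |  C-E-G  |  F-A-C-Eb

D-F-Bb has root Bb, degree 1 in Bb major, so I6.
A-C#-E-G: a dominant seventh chord on A, the applied dominant of iii → V7/iii.
D-F-A has root D, degree 3 in Bb major, so iii.
G-Bb-Eb has root Eb, degree 4 in Bb major, so IV6.
C-E-G: chromatic; C is V of V, so V/V.
F-A-C-Eb: root F is the dominant; dominant seventh chord there is V7.

I6 - V7/iii - iii - IV6 - V/V - V7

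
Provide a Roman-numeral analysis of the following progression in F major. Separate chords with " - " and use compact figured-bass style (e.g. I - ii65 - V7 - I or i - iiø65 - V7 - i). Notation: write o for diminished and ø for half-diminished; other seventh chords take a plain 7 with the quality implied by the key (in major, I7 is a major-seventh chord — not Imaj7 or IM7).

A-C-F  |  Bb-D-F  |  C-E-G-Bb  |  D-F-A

A-C-F has root F, degree 1 in F major, so I6.
Bb-D-F: major triad on Bb = scale degree 4 → IV.
C-E-G-Bb: root C is the dominant; dominant seventh chord there is V7.
D-F-A: minor triad on D = scale degree 6 → vi.

I6 - IV - V7 - vi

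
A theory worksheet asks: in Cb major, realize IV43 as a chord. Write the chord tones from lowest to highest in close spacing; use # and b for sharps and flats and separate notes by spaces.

Cb Eb Fb Ab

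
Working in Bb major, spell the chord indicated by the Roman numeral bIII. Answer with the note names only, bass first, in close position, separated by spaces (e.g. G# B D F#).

Scale degree 3 in Bb major is D; lowering it a half step gives Db. bIII is a major triad on the lowered third degree, borrowed from the parallel minor.
So the chord is Db-F-Ab.

Db F Ab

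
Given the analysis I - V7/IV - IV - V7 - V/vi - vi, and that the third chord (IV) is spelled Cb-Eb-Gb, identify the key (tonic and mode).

The chord Cb is a major triad rooted on Cb; its label is IV.
Counting down 3 scale steps from Cb places the tonic on Gb; a major triad on degree 4 is diatonic only in major.

Gb major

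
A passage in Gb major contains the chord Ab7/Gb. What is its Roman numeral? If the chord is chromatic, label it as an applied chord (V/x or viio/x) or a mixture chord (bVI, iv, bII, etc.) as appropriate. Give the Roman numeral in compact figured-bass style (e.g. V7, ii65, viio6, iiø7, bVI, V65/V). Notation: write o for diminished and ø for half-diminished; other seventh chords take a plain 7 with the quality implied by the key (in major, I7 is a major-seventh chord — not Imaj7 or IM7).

Stacked in thirds the chord is Ab-C-Eb-Gb: a dominant seventh chord on Ab.
Ab is not a diatonic chord root with this quality in Gb major, but it lies a perfect fifth above Db (V), so the chord functions as an applied dominant of V.
With Gb in the bass the chord is in third inversion, so the figured bass is 42.

V42/V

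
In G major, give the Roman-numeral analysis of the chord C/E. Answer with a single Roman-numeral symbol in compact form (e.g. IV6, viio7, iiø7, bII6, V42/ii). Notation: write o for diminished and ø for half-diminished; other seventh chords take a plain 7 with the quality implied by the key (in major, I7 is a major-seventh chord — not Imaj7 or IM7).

IV6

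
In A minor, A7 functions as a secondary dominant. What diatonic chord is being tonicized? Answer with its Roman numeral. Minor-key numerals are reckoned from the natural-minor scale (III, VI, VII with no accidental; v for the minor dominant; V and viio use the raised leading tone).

iv

The chord is a dominant seventh chord on A.
A dominant resolves down a perfect fifth: A → D. In A minor, D is scale degree 4, i.e. iv.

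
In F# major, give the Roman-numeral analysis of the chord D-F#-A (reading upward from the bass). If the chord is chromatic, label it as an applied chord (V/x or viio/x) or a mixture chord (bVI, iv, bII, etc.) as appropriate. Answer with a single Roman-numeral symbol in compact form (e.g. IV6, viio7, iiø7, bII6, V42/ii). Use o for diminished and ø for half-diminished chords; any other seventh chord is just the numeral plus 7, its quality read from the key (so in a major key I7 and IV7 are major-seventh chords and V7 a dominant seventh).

bVI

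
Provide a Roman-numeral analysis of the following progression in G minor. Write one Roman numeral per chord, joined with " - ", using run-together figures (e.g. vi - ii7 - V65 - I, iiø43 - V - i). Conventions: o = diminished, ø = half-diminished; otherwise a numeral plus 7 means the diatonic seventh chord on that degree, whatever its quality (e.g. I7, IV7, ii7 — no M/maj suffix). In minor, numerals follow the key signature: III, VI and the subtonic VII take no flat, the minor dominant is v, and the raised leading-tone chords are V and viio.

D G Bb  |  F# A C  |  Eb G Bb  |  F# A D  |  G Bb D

i64 - viio - VI - V6 - i

D-G-Bb has root G, degree 1 in G minor, so i64.
F#-A-C: diminished triad on F# = scale degree 7 → viio.
Eb-G-Bb: root Eb is the submediant; major triad there is VI.
F#-A-D: root D is the dominant; major triad there is V6.
G-Bb-D: minor triad on G = scale degree 1 → i.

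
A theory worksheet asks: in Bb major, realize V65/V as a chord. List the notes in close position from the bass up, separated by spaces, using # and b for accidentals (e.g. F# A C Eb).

The slash means an applied dominant: we want the dominant of V. In Bb major, V is F major, and its dominant is built on C.
Building a dominant seventh chord on C gives C-E-G-Bb.
The figured bass 65 indicates first inversion, placing the third (E) in the bass: E-G-Bb-C.

E G Bb C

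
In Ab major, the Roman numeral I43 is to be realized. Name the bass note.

Eb

I in Ab major has root Ab; the chord is Ab-C-Eb-G.
The figure 43 means second inversion — the fifth is in the bass.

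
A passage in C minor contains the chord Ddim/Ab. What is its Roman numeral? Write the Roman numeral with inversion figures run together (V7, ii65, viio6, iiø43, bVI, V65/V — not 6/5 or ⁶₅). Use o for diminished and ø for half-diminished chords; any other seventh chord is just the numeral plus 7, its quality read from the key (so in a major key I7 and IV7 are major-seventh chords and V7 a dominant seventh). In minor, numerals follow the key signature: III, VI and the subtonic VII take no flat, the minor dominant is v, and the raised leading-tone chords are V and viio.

iio64

Stacked in thirds the chord is D-F-Ab: a diminished triad on D.
D is scale degree 2 in C minor, and a diminished triad on that degree is written iio.
With Ab in the bass the chord is in second inversion, so the figured bass is 64.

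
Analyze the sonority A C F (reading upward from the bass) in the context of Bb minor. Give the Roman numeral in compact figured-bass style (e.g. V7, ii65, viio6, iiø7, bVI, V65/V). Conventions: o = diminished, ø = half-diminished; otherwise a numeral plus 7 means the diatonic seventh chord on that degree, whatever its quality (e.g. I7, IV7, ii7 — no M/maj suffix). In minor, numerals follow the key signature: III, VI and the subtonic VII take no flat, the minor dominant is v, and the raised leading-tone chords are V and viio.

V6

Stacked in thirds the chord is F-A-C: a major triad on F.
F is scale degree 5 in Bb minor, and a major triad on that degree is written V.
With A in the bass the chord is in first inversion, so the figured bass is 6.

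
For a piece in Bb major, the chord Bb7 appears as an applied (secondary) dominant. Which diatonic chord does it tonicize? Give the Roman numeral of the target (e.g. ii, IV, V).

The chord is a dominant seventh chord on Bb.
A dominant resolves down a perfect fifth: Bb → Eb. In Bb major, Eb is scale degree 4, i.e. IV.

IV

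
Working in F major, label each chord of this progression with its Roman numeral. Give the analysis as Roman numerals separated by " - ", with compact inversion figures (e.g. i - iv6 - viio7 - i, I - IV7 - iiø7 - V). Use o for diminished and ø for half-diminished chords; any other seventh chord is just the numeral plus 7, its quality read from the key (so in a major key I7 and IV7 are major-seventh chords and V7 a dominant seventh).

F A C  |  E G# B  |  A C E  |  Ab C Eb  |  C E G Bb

I - V/iii - iii - bIII - V7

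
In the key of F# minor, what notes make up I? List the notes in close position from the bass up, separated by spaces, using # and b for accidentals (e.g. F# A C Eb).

Scale degree 1 in F# minor is F#; here the chord built on it is altered to a major triad. I is the major tonic (Picardy third), borrowed from the parallel major.
So the chord is F#-A#-C#.

F# A# C#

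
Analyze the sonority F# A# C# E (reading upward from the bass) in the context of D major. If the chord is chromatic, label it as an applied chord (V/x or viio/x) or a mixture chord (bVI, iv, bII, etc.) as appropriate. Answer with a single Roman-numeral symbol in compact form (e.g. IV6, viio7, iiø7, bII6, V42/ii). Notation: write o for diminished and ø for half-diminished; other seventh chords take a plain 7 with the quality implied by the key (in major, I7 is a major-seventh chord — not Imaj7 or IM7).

V7/vi

Stacked in thirds the chord is F#-A#-C#-E: a dominant seventh chord on F#.
F# is not a diatonic chord root with this quality in D major, but it lies a perfect fifth above B (vi), so the chord functions as an applied dominant of vi.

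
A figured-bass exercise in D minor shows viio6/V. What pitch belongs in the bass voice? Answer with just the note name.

The applied chord viio6/V is rooted on G#: G#-B-D.
The figure 6 means first inversion — the third is in the bass.

B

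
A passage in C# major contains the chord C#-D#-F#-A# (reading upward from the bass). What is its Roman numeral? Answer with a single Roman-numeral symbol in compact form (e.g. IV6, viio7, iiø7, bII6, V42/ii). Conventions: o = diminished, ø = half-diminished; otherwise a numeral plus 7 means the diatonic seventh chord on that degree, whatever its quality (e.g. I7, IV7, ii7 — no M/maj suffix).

Stacked in thirds the chord is D#-F#-A#-C#: a minor seventh chord on D#.
D# is scale degree 2 in C# major, and a minor seventh chord on that degree is written ii7.
With C# in the bass the chord is in third inversion, so the figured bass is 42.

ii42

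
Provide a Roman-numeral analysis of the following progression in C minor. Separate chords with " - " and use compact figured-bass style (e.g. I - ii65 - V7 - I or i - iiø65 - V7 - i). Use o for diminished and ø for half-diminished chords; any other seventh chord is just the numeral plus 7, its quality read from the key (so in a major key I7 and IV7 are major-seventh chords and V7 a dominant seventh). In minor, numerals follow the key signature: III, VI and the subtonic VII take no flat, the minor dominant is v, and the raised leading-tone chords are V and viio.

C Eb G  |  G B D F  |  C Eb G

i - V7 - i

C-Eb-G has root C, degree 1 in C minor, so i.
G-B-D-F: root G is the dominant; dominant seventh chord there is V7.
C-Eb-G has root C, degree 1 in C minor, so i.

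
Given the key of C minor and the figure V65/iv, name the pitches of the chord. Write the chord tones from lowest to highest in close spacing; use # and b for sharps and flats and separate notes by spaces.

V65/iv is a secondary dominant — the dominant seventh of iv. iv in C minor is F, so the applied chord's root is C, a perfect fifth above.
Building a dominant seventh chord on C gives C-E-G-Bb.
With the 65 figure the chord is in first inversion; from the bass E upward in close position it reads E-G-Bb-C.

E G Bb C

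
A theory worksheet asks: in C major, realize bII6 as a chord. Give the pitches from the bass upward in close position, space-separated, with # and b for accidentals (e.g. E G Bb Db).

F Ab Db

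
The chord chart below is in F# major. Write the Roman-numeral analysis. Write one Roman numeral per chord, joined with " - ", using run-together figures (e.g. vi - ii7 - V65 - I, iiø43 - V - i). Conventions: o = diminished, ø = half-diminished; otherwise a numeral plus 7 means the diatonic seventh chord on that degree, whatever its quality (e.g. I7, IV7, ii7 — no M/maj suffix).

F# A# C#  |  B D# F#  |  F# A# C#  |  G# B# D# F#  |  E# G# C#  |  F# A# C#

I - IV - I - V7/V - V6 - I

F#-A#-C# has root F#, degree 1 in F# major, so I.
B-D#-F# has root B, degree 4 in F# major, so IV.
F#-A#-C# has root F#, degree 1 in F# major, so I.
G#-B#-D#-F# is the secondary dominant of V (dominant seventh chord on G#): V7/V.
E#-G#-C#: root C# is the dominant; major triad there is V6.
F#-A#-C#: root F# is the tonic; major triad there is I.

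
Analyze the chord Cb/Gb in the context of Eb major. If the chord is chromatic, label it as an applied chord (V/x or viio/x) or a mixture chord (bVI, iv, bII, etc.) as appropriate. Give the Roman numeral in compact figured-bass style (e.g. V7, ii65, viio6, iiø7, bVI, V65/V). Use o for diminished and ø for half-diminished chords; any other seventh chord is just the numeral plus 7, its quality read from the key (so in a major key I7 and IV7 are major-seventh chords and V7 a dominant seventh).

Stacked in thirds the chord is Cb-Eb-Gb: a major triad on Cb.
Cb is the lowered sixth degree of Eb major (diatonic 6 would be C). This is a major triad on the lowered sixth degree, borrowed from the parallel minor.
With Gb in the bass the chord is in second inversion, so the figured bass is 64.

bVI64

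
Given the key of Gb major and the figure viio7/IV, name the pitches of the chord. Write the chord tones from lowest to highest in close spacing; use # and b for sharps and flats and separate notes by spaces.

Bb Db Fb Abb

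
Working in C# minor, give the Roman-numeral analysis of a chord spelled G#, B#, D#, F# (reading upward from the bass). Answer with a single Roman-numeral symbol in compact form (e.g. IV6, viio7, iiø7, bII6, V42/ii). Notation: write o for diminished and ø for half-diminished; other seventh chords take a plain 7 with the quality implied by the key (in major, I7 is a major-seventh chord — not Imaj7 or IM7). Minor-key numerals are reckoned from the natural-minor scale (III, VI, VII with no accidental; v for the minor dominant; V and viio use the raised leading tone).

The pitches G#-B#-D#-F# form a dominant seventh chord rooted on G#.
G# is scale degree 5 in C# minor, and a dominant seventh chord on that degree is written V7.

V7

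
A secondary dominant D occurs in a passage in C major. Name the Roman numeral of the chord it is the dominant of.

V

The chord is a major triad on D.
A dominant resolves down a perfect fifth: D → G. In C major, G is scale degree 5, i.e. V.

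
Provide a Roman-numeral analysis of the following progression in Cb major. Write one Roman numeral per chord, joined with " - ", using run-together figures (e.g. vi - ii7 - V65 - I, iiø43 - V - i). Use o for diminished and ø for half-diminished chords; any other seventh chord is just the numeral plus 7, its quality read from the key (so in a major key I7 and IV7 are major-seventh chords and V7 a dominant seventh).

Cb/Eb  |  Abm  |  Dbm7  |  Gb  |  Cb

I6 - vi - ii7 - V - I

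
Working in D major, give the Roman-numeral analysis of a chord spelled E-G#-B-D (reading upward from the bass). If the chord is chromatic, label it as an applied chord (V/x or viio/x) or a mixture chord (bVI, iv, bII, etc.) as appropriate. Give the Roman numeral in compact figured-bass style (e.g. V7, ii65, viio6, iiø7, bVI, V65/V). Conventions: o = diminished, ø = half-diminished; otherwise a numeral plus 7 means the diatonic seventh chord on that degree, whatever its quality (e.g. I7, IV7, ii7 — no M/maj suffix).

V7/V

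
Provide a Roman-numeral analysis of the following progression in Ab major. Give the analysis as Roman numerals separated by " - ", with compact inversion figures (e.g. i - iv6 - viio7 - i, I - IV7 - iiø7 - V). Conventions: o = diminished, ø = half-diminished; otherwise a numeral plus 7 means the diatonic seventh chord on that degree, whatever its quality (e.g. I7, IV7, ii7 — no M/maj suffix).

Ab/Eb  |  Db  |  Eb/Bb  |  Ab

I64 - IV - V64 - I

Ab/Eb: major triad on Ab = scale degree 1 → I64.
Db: root Db is the subdominant; major triad there is IV.
Eb/Bb: major triad on Eb = scale degree 5 → V64.
Ab has root Ab, degree 1 in Ab major, so I.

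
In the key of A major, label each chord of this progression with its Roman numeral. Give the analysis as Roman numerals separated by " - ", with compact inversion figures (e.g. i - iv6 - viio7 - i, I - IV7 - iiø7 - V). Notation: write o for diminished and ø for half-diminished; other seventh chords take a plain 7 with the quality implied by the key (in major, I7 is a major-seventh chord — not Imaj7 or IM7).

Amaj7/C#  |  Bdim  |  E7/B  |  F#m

I65 - iio - V43 - vi

Amaj7/C#: root A is the tonic; major seventh chord there is I65.
Bdim: B with this quality isn't in the key; it's iio, borrowed from the parallel minor.
E7/B: dominant seventh chord on E = scale degree 5 → V43.
F#m has root F#, degree 6 in A major, so vi.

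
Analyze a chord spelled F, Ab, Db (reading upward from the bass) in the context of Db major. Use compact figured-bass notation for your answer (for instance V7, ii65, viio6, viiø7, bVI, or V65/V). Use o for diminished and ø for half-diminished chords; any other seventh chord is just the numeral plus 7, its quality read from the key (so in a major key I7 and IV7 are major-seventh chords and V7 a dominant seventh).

Stacked in thirds the chord is Db-F-Ab: a major triad on Db.
Db is scale degree 1 in Db major, and a major triad on that degree is written I.
With F in the bass the chord is in first inversion, so the figured bass is 6.

I6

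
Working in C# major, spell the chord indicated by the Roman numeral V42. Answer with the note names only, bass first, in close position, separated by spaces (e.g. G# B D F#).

The numeral's case and figure indicate a dominant seventh chord. In C# major its root, the fifth degree, is G#.
Stacking thirds from G# gives G#-B#-D#-F#.
With the 42 figure the chord is in third inversion; from the bass F# upward in close position it reads F#-G#-B#-D#.

F# G# B# D#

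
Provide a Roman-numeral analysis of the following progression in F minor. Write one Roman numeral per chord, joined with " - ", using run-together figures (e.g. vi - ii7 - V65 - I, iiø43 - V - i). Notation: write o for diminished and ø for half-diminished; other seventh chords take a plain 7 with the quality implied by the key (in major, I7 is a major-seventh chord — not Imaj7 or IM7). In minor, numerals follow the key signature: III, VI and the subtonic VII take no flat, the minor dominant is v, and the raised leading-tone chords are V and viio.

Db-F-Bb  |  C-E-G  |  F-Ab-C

Db-F-Bb has root Bb, degree 4 in F minor, so iv6.
C-E-G: root C is the dominant; major triad there is V.
F-Ab-C: minor triad on F = scale degree 1 → i.

iv6 - V - i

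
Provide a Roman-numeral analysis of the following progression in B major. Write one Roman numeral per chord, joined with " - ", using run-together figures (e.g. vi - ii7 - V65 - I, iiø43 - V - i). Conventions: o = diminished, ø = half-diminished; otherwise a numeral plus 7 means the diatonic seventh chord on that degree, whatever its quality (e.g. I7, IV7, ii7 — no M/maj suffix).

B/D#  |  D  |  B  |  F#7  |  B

I6 - bIII - I - V7 - I

B/D# has root B, degree 1 in B major, so I6.
D is non-diatonic — bIII, a mixture chord from B minor.
B: root B is the tonic; major triad there is I.
F#7: dominant seventh chord on F# = scale degree 5 → V7.
B: root B is the tonic; major triad there is I.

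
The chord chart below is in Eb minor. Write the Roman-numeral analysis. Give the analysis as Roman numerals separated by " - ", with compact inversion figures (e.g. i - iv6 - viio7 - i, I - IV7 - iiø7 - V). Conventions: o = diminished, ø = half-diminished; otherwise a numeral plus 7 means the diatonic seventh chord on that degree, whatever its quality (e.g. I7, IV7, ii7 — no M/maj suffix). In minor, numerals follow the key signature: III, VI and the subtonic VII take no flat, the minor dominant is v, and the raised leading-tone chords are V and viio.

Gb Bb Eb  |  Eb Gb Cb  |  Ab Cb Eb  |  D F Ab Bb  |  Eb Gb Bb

Gb-Bb-Eb: minor triad on Eb = scale degree 1 → i6.
Eb-Gb-Cb: root Cb is the submediant; major triad there is VI6.
Ab-Cb-Eb: minor triad on Ab = scale degree 4 → iv.
D-F-Ab-Bb: root Bb is the dominant; dominant seventh chord there is V65.
Eb-Gb-Bb: minor triad on Eb = scale degree 1 → i.

i6 - VI6 - iv - V65 - i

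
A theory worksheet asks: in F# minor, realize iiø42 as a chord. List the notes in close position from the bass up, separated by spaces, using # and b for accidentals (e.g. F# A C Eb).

In F# minor, the second degree is G#, and the diatonic chord built there is a half-diminished seventh chord.
That chord is spelled G#-B-D-F#.
The figured bass 42 indicates third inversion, placing the seventh (F#) in the bass: F#-G#-B-D.

F# G# B D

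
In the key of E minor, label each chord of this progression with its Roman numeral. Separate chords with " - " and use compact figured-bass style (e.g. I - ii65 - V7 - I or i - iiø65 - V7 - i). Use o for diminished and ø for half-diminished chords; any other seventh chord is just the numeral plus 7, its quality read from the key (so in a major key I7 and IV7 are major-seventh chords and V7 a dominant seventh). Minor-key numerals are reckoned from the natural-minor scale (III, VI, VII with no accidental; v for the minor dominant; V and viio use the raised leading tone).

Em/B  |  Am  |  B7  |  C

i64 - iv - V7 - VI

Em/B: root E is the tonic; minor triad there is i64.
Am has root A, degree 4 in E minor, so iv.
B7: root B is the dominant; dominant seventh chord there is V7.
C: major triad on C = scale degree 6 → VI.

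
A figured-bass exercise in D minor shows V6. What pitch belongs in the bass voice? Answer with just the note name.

C#

V in D minor has root A; the chord is A-C#-E.
The figure 6 means first inversion — the third is in the bass.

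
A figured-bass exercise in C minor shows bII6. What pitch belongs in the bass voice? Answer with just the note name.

F

bII in C minor has root Db; the chord is Db-F-Ab.
The figure 6 means first inversion — the third is in the bass.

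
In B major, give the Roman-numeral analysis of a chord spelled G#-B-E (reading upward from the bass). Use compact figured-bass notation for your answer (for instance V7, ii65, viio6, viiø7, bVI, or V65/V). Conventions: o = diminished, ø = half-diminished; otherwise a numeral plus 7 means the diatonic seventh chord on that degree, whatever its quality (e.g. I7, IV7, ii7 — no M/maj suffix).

Stacked in thirds the chord is E-G#-B: a major triad on E.
E is scale degree 4 in B major, and a major triad on that degree is written IV.
With G# in the bass the chord is in first inversion, so the figured bass is 6.

IV6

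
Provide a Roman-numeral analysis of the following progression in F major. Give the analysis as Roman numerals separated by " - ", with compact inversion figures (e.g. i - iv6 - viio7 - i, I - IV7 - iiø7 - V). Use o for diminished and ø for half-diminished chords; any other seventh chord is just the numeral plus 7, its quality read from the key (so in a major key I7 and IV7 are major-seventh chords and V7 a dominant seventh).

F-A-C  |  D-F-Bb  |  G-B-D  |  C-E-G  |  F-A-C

I - IV6 - V/V - V - I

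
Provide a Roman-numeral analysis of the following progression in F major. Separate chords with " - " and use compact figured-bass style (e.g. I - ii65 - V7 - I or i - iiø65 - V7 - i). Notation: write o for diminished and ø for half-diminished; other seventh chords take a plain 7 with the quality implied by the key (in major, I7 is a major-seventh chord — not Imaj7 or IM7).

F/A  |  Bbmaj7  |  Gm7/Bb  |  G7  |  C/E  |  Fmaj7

F/A: root F is the tonic; major triad there is I6.
Bbmaj7: root Bb is the subdominant; major seventh chord there is IV7.
Gm7/Bb: minor seventh chord on G = scale degree 2 → ii65.
G7: a dominant seventh chord on G, the applied dominant of V → V7/V.
C/E has root C, degree 5 in F major, so V6.
Fmaj7 has root F, degree 1 in F major, so I7.

I6 - IV7 - ii65 - V7/V - V6 - I7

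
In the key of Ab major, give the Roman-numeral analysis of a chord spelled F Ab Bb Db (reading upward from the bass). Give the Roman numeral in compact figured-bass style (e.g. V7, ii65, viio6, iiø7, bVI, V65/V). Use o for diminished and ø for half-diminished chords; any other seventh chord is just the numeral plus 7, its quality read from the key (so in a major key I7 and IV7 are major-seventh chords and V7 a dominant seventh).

Stacked in thirds the chord is Bb-Db-F-Ab: a minor seventh chord on Bb.
Bb is scale degree 2 in Ab major, and a minor seventh chord on that degree is written ii7.
With F in the bass the chord is in second inversion, so the figured bass is 43.

ii43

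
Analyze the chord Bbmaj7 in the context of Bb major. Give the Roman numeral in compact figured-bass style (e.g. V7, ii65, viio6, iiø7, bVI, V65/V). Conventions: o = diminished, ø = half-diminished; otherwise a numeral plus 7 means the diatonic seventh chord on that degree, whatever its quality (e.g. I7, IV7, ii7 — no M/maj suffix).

Stacked in thirds the chord is Bb-D-F-A: a major seventh chord on Bb.
Bb is scale degree 1 in Bb major, and a major seventh chord on that degree is written I7.

I7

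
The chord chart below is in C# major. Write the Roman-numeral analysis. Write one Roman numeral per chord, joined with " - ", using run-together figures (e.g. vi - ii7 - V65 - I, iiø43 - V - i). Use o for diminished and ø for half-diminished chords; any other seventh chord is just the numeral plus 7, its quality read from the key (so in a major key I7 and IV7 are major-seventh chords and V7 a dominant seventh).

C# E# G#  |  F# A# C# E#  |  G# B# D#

I - IV7 - V

C#-E#-G#: root C# is the tonic; major triad there is I.
F#-A#-C#-E#: major seventh chord on F# = scale degree 4 → IV7.
G#-B#-D#: major triad on G# = scale degree 5 → V.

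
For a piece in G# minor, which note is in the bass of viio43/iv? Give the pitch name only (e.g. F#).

The applied chord viio43/iv is rooted on B#: B#-D#-F#-A.
The figure 43 means second inversion — the fifth is in the bass.

F#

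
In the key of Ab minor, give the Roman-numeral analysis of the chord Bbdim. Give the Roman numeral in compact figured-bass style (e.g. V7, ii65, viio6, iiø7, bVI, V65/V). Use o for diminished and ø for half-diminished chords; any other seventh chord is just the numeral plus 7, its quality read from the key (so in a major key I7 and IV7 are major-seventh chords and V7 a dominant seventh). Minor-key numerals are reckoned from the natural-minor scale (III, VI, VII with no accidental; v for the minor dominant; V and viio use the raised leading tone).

iio

The pitches Bb-Db-Fb form a diminished triad rooted on Bb.
In Ab minor, Bb is the supertonic; the diatonic diminished triad there is iio.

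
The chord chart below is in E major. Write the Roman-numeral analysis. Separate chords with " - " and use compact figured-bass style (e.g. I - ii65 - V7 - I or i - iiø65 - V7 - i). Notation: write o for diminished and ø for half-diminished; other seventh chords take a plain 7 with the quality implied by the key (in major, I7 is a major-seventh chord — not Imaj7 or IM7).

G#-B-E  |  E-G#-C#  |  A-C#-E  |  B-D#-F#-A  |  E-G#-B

I6 - vi6 - IV - V7 - I

G#-B-E: major triad on E = scale degree 1 → I6.
E-G#-C#: minor triad on C# = scale degree 6 → vi6.
A-C#-E: root A is the subdominant; major triad there is IV.
B-D#-F#-A: dominant seventh chord on B = scale degree 5 → V7.
E-G#-B: major triad on E = scale degree 1 → I.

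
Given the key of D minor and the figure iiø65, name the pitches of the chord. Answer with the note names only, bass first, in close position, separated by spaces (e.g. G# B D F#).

G Bb D E

The numeral's case and figure indicate a half-diminished seventh chord. In D minor its root, the supertonic, is E.
Stacking thirds from E gives E-G-Bb-D.
With the 65 figure the chord is in first inversion; from the bass G upward in close position it reads G-Bb-D-E.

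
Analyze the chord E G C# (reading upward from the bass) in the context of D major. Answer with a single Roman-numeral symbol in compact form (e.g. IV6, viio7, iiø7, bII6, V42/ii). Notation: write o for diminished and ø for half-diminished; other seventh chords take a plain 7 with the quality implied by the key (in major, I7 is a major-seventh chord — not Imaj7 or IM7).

viio6

Stacked in thirds the chord is C#-E-G: a diminished triad on C#.
In D major, C# is the leading tone; the diatonic diminished triad there is viio.
With E in the bass the chord is in first inversion, so the figured bass is 6.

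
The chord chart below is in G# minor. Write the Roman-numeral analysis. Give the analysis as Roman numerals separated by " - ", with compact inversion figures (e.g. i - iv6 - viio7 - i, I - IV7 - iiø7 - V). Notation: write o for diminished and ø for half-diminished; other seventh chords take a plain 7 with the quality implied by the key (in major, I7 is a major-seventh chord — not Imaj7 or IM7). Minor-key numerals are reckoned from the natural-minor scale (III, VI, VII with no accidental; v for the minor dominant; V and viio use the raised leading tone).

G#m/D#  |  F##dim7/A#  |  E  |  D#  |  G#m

G#m/D#: minor triad on G# = scale degree 1 → i64.
F##dim7/A#: root F## is the leading tone; fully diminished seventh chord there is viio65.
E has root E, degree 6 in G# minor, so VI.
D#: major triad on D# = scale degree 5 → V.
G#m has root G#, degree 1 in G# minor, so i.

i64 - viio65 - VI - V - i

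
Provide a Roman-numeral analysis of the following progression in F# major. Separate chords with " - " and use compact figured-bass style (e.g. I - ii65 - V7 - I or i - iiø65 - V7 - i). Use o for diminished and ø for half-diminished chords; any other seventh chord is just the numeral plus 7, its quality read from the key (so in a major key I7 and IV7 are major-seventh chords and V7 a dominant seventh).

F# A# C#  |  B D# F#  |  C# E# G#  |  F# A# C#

I - IV - V - I

F#-A#-C# has root F#, degree 1 in F# major, so I.
B-D#-F#: major triad on B = scale degree 4 → IV.
C#-E#-G#: major triad on C# = scale degree 5 → V.
F#-A#-C#: major triad on F# = scale degree 1 → I.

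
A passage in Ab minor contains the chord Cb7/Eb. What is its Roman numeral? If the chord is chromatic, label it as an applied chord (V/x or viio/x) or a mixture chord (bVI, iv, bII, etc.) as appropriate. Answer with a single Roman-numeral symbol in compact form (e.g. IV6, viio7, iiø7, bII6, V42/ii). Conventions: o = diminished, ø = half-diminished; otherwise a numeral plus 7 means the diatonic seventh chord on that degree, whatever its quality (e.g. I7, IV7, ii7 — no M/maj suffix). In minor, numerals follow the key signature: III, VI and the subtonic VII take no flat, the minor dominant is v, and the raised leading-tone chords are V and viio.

The pitches Cb-Eb-Gb-Bbb form a dominant seventh chord rooted on Cb.
Cb is not a diatonic chord root with this quality in Ab minor, but it lies a perfect fifth above Fb (VI), so the chord functions as an applied dominant of VI.
With Eb in the bass the chord is in first inversion, so the figured bass is 65.

V65/VI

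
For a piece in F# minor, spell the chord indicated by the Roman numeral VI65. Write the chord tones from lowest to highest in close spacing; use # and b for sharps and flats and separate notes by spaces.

F# A C# D

In F# minor, the submediant is D, and the diatonic chord built there is a major seventh chord.
That chord is spelled D-F#-A-C#.
With the 65 figure the chord is in first inversion; from the bass F# upward in close position it reads F#-A-C#-D.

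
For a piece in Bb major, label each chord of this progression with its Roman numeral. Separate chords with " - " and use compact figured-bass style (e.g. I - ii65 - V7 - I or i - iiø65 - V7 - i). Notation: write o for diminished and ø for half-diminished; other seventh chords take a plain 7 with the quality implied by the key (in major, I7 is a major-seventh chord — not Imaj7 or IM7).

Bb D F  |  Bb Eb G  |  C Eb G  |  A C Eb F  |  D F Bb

I - IV64 - ii - V65 - I6

Bb-D-F: root Bb is the tonic; major triad there is I.
Bb-Eb-G: major triad on Eb = scale degree 4 → IV64.
C-Eb-G: minor triad on C = scale degree 2 → ii.
A-C-Eb-F has root F, degree 5 in Bb major, so V65.
D-F-Bb: major triad on Bb = scale degree 1 → I6.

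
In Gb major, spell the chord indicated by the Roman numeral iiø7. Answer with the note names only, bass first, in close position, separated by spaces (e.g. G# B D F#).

Scale degree 2 in Gb major is Ab; here the chord built on it is altered to a half-diminished seventh chord. iiø7 is the half-diminished supertonic seventh, borrowed from the parallel minor.
So the chord is Ab-Cb-Ebb-Gb, a half-diminished seventh chord.

Ab Cb Ebb Gb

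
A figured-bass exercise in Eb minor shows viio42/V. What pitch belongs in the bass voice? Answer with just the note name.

The applied chord viio42/V is rooted on A: A-C-Eb-Gb.
The figure 42 means third inversion — the seventh is in the bass.

Gb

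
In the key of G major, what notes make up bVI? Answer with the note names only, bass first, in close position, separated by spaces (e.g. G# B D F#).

Scale degree 6 in G major is E; lowering it a half step gives Eb. bVI is a major triad on the lowered sixth degree, borrowed from the parallel minor.
So the chord is Eb-G-Bb.

Eb G Bb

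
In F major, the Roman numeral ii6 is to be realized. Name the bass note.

Bb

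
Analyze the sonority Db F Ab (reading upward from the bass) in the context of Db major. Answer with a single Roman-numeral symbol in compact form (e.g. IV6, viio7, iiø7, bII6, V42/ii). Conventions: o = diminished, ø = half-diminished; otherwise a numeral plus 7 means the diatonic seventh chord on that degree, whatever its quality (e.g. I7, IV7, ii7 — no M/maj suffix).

I

The pitches Db-F-Ab form a major triad rooted on Db.
Db is scale degree 1 in Db major, and a major triad on that degree is written I.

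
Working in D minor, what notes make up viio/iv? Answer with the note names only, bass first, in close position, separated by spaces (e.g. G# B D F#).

The slash marks an applied leading-tone chord: viio of iv. In D minor, iv is G, so the leading tone to it is F#, a half step below.
Building a diminished triad on F# gives F#-A-C.

F# A C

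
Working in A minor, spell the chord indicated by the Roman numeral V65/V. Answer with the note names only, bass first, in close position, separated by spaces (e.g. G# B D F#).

The slash means an applied dominant: we want the dominant of V. In A minor, V is E major, and its dominant is built on B.
Building a dominant seventh chord on B gives B-D#-F#-A.
With the 65 figure the chord is in first inversion; from the bass D# upward in close position it reads D#-F#-A-B.

D# F# A B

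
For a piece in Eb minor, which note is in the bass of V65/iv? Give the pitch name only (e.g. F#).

G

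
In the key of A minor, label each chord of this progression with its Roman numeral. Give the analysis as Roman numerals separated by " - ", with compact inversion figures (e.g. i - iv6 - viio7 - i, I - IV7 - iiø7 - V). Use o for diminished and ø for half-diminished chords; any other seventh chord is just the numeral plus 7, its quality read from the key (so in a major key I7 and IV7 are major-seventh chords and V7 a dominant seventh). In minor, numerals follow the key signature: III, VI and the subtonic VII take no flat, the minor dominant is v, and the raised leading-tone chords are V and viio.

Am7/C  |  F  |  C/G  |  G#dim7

i65 - VI - III64 - viio7

Am7/C: root A is the tonic; minor seventh chord there is i65.
F has root F, degree 6 in A minor, so VI.
C/G: major triad on C = scale degree 3 → III64.
G#dim7: fully diminished seventh chord on G# = scale degree 7 → viio7.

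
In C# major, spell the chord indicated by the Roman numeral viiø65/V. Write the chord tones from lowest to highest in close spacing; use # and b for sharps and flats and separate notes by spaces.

A# C# E# F##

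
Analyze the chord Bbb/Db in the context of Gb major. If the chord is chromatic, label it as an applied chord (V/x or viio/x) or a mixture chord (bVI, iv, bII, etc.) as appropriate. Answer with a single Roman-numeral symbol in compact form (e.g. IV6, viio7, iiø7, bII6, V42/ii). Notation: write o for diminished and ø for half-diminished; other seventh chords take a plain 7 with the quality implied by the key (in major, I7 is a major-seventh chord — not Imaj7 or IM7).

bIII6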